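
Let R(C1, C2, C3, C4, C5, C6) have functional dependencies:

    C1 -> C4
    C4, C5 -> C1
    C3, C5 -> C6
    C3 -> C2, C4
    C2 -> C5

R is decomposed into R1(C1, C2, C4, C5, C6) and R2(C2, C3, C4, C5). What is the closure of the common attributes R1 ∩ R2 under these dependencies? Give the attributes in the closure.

R1 ∩ R2 = {C2, C4, C5}.
C4, C5 → C1 applies, adding C1
Closure: {C1, C2, C4, C5}.

C1, C2, C4, C5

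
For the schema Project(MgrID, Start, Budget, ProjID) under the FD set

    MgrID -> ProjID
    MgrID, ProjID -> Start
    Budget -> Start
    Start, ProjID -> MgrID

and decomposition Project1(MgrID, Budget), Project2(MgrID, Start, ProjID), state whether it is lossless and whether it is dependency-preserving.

lossless but not dependency-preserving

Lossless test: (MgrID)⁺ = {MgrID, Start, ProjID}, which contains all of one fragment — lossless.
Dependency preservation: the restricted closure of {Budget} across the fragments never reaches {Start}, so Budget → Start cannot be enforced without a join — not preserved.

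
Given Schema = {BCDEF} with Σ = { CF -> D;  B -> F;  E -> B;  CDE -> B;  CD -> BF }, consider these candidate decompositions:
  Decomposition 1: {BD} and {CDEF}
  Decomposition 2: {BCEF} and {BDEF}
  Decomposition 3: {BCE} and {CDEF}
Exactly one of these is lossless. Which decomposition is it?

Decomposition 1: common = {D}, closure = {D} → lossy.
Decomposition 2: common = {BEF}, closure = {BEF} → lossy.
Decomposition 3: common = {CE}, closure = {BCDEF} → lossless.

Decomposition 3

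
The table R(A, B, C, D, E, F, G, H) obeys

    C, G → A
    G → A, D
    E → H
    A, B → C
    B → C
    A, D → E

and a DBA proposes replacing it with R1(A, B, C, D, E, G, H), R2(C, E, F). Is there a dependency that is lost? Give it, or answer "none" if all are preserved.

C, G → A lies within R1.
G → A, D lies within R1.
E → H lies within R1.
A, B → C lies within R1.
B → C lies within R1.
A, D → E lies within R1.
Every dependency is enforceable on the fragments, so the decomposition is dependency-preserving.

none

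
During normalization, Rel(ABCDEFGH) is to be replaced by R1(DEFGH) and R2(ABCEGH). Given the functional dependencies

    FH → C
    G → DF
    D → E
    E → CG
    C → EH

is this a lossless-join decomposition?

Yes

Common attributes: R1 ∩ R2 = {EGH}.
Closure of {EGH}: G → DF applies, adding DF; E → CG applies, adding C. So (EGH)⁺ = {CDEFGH}.
This closure contains every attribute of R1, so R1 ∩ R2 → R1. The join is lossless.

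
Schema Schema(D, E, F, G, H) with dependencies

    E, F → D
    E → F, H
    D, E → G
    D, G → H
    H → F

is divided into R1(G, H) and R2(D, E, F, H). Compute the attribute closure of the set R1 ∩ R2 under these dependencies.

R1 ∩ R2 = {H}.
H → F applies, adding F
Closure: {F, H}.

F, H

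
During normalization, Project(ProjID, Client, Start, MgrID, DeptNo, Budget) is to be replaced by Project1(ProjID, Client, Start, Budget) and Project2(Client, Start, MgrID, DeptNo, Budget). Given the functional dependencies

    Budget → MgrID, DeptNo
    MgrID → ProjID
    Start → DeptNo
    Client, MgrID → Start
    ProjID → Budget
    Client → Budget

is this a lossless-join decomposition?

Yes

Common attributes: Project1 ∩ Project2 = {Client, Start, Budget}.
Closure of {Client, Start, Budget}: Budget → MgrID, DeptNo applies, adding MgrID, DeptNo; MgrID → ProjID applies, adding ProjID. So (Client, Start, Budget)⁺ = {ProjID, Client, Start, MgrID, DeptNo, Budget}.
This closure contains every attribute of Project1, so Project1 ∩ Project2 → Project1. The join is lossless.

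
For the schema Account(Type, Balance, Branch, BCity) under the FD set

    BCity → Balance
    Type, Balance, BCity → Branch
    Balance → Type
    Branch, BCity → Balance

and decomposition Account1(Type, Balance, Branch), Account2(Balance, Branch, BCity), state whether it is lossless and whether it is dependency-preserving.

lossless and dependency-preserving

Lossless test: (Balance, Branch)⁺ = {Type, Balance, Branch}, which contains all of one fragment — lossless.
Dependency preservation: Type, Balance, BCity → Branch is not contained in any single fragment, but the restricted closure of its left-hand side across the fragments still reaches the right-hand side; the remaining FDs each lie inside some fragment. All dependencies are preserved.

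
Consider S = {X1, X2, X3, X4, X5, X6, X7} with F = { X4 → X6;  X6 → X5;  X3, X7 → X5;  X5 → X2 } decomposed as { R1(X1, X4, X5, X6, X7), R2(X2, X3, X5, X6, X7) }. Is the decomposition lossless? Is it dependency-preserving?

Lossless test: (X5, X6, X7)⁺ = {X2, X5, X6, X7}, which is a superkey of neither fragment — lossy.
Dependency preservation: every FD's attributes lie within a single fragment, so each can be enforced locally — preserved.

lossy but dependency-preserving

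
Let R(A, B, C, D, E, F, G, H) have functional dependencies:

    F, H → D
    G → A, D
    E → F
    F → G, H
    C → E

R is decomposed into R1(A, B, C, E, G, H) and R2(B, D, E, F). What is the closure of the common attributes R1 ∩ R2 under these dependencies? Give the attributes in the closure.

A, B, D, E, F, G, H

R1 ∩ R2 = {B, E}.
E → F applies, adding F
F → G, H applies, adding G, H
F, H → D applies, adding D
G → A, D applies, adding A
Closure: {A, B, D, E, F, G, H}.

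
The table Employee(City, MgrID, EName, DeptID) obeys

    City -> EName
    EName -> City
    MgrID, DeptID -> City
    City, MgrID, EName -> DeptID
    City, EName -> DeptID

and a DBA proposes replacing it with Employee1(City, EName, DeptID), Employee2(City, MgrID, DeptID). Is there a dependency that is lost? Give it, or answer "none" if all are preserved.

City → EName lies within Employee1.
EName → City lies within Employee1.
MgrID, DeptID → City lies within Employee2.
City, MgrID, EName → DeptID: restricted closure across fragments reaches DeptID.
City, EName → DeptID lies within Employee1.
Every dependency is enforceable on the fragments, so the decomposition is dependency-preserving.

none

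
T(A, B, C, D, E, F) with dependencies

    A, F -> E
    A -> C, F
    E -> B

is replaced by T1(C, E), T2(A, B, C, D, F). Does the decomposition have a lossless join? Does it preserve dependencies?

lossy and not dependency-preserving

Lossless test: (C)⁺ = {C}, which is a superkey of neither fragment — lossy.
Dependency preservation: the restricted closure of {A, F} across the fragments never reaches {E}, so A, F → E cannot be enforced without a join — not preserved.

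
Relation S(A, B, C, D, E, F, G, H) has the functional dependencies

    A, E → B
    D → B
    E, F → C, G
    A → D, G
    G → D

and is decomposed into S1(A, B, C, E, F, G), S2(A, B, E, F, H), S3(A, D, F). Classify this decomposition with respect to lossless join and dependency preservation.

Lossless test (chase): Rows 1 and 2 agree on E, F; apply E, F→C, G and equate their C, G entries. Rows 1 and 2 agree on A; apply A→D, G and equate their D, G entries. Rows 1 and 3 agree on A; apply A→D, G and equate their D, G entries. Rows 1 and 3 agree on D; apply D→B and equate their B entries. Row 2 is now all distinguished symbols — the join is lossless.
Dependency preservation: the restricted closure of {D} across the fragments never reaches {B}, so D → B cannot be enforced without a join — not preserved.

lossless but not dependency-preserving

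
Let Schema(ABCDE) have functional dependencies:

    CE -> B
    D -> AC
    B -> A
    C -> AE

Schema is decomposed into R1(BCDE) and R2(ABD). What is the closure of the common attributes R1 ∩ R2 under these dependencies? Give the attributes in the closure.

ABCDE

R1 ∩ R2 = {BD}.
D → AC applies, adding AC
C → AE applies, adding E
Closure: {ABCDE}.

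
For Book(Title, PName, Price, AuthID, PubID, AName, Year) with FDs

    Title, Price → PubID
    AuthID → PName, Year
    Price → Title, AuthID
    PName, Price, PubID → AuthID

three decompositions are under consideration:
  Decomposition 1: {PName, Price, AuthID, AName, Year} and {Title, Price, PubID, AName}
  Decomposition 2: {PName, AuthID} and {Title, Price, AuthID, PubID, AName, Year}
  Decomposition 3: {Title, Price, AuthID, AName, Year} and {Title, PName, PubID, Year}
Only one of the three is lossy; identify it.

Decomposition 3

Decomposition 1: common = {Price, AName}, closure = {Title, PName, Price, AuthID, PubID, AName, Year} → lossless.
Decomposition 2: common = {AuthID}, closure = {PName, AuthID, Year} → lossless.
Decomposition 3: common = {Title, Year}, closure = {Title, Year} → lossy.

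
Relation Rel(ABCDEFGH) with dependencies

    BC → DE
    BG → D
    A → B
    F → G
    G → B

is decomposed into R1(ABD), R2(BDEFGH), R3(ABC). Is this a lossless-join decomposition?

No

Chase test. Columns are ABCDEFGH; row i has aⱼ where attribute j ∈ Ri, else bᵢⱼ.
Initial tableau (one row per fragment):
  row 1: a1 a2 b13 a4 b15 b16 b17 b18
  row 2: b21 a2 b23 a4 a5 a6 a7 a8
  row 3: a1 a2 a3 b34 b35 b36 b37 b38
No row becomes fully distinguished — the join is lossy.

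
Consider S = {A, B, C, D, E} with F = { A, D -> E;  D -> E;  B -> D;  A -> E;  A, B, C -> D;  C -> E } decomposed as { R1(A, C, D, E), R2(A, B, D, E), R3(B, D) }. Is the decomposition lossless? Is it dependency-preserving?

lossy but dependency-preserving

Lossless test (chase): Rows 1 and 3 agree on D; apply D→E and equate their E entries. No row becomes fully distinguished — the join is lossy.
Dependency preservation: A, B, C → D is not contained in any single fragment, but the restricted closure of its left-hand side across the fragments still reaches the right-hand side; the remaining FDs each lie inside some fragment. All dependencies are preserved.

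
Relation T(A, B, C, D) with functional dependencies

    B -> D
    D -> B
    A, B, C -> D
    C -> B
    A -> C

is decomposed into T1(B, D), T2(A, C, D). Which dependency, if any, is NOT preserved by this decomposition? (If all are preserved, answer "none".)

none

B → D lies within T1.
D → B lies within T1.
A, B, C → D: restricted closure across fragments reaches D.
C → B: restricted closure across fragments reaches B.
A → C lies within T2.
Every dependency is enforceable on the fragments, so the decomposition is dependency-preserving.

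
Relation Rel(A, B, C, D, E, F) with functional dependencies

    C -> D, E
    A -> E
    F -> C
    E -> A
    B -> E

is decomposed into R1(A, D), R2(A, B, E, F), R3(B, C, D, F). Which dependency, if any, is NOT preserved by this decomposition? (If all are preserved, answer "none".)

C -> D, E

Check C → D, E: no single fragment contains all of {C, D, E}, and the restricted closure of {C} across the fragments never reaches {D, E}.
A → E is preserved.
F → C is preserved.
E → A is preserved.
B → E is preserved.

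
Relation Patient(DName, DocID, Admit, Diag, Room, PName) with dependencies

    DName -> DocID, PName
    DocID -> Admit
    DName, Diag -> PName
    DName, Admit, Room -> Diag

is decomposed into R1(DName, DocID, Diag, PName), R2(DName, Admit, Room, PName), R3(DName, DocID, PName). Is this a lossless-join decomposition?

No

Chase test. Columns are DName, DocID, Admit, Diag, Room, PName; row i has aⱼ where attribute j ∈ Ri, else bᵢⱼ.
Initial tableau (one row per fragment):
  row 1: a1 a2 b13 a4 b15 a6
  row 2: a1 b22 a3 b24 a5 a6
  row 3: a1 a2 b33 b34 b35 a6
Rows 1 and 2 agree on DName; apply DName→DocID, PName and equate their DocID, PName entries.
Rows 1 and 2 agree on DocID; apply DocID→Admit and equate their Admit entries.
Rows 1 and 3 agree on DocID; apply DocID→Admit and equate their Admit entries.
No row becomes fully distinguished — the join is lossy.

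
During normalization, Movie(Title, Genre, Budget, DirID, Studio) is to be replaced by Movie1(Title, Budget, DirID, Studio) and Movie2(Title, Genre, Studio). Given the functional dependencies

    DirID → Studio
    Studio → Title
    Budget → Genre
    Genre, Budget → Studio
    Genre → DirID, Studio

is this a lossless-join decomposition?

Common attributes: Movie1 ∩ Movie2 = {Title, Studio}.
No dependency enlarges {Title, Studio}, so (Title, Studio)⁺ = {Title, Studio}.
The closure contains neither all of Movie1 = {Title, Budget, DirID, Studio} nor all of Movie2 = {Title, Genre, Studio}, so the common attributes are not a superkey of either fragment. The join is lossy.

No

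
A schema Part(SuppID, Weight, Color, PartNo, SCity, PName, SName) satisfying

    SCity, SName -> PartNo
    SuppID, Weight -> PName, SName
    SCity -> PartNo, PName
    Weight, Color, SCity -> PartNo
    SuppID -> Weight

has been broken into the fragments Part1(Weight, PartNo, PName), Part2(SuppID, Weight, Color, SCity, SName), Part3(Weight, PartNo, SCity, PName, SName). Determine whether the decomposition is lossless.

Chase test. Columns are SuppID, Weight, Color, PartNo, SCity, PName, SName; row i has aⱼ where attribute j ∈ Parti, else bᵢⱼ.
Initial tableau (one row per fragment):
  row 1: b11 a2 b13 a4 b15 a6 b17
  row 2: a1 a2 a3 b24 a5 b26 a7
  row 3: b31 a2 b33 a4 a5 a6 a7
Rows 2 and 3 agree on SCity, SName; apply SCity, SName→PartNo and equate their PartNo entries.
Rows 2 and 3 agree on SCity; apply SCity→PartNo, PName and equate their PartNo, PName entries.
Row 2 is now all distinguished symbols — the join is lossless.

Yes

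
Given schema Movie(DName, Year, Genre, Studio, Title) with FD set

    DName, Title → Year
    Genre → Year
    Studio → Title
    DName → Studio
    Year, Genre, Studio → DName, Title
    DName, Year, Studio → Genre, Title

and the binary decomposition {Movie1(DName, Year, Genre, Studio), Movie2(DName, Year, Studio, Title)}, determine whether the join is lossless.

Yes

Common attributes: Movie1 ∩ Movie2 = {DName, Year, Studio}.
Closure of {DName, Year, Studio}: Studio → Title applies, adding Title; DName, Year, Studio → Genre, Title applies, adding Genre. So (DName, Year, Studio)⁺ = {DName, Year, Genre, Studio, Title}.
This closure contains every attribute of Movie1, so Movie1 ∩ Movie2 → Movie1. The join is lossless.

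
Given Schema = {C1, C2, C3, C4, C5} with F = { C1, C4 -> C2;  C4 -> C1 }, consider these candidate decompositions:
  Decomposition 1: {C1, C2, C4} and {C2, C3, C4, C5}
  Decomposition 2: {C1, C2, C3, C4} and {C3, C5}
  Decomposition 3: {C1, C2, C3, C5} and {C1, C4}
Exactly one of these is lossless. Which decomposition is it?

Decomposition 1

Decomposition 1: common = {C2, C4}, closure = {C1, C2, C4} → lossless.
Decomposition 2: common = {C3}, closure = {C3} → lossy.
Decomposition 3: common = {C1}, closure = {C1} → lossy.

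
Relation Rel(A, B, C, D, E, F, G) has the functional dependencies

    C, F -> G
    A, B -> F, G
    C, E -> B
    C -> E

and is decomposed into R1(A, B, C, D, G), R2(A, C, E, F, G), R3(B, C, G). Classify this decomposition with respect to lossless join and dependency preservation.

Lossless test (chase): Rows 1 and 2 agree on C; apply C→E and equate their E entries. Rows 1 and 3 agree on C; apply C→E and equate their E entries. Rows 1 and 2 agree on C, E; apply C, E→B and equate their B entries. Rows 1 and 2 agree on A, B; apply A, B→F, G and equate their F, G entries. Row 1 is now all distinguished symbols — the join is lossless.
Dependency preservation: the restricted closure of {A, B} across the fragments never reaches {F, G}, so A, B → F, G cannot be enforced without a join — not preserved.

lossless but not dependency-preserving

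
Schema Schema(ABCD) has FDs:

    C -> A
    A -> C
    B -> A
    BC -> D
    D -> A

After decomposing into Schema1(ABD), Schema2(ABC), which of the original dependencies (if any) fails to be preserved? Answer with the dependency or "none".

C → A lies within Schema2.
A → C lies within Schema2.
B → A lies within Schema1.
BC → D: restricted closure across fragments reaches D.
D → A lies within Schema1.
Every dependency is enforceable on the fragments, so the decomposition is dependency-preserving.

none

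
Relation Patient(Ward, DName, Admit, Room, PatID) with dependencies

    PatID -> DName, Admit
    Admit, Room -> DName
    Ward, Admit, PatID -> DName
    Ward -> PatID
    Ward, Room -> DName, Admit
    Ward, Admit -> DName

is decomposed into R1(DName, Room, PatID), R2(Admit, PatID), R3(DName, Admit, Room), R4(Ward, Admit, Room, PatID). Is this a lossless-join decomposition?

Chase test. Columns are Ward, DName, Admit, Room, PatID; row i has aⱼ where attribute j ∈ Ri, else bᵢⱼ.
Initial tableau (one row per fragment):
  row 1: b11 a2 b13 a4 a5
  row 2: b21 b22 a3 b24 a5
  row 3: b31 a2 a3 a4 b35
  row 4: a1 b42 a3 a4 a5
Rows 1 and 2 agree on PatID; apply PatID→DName, Admit and equate their DName, Admit entries.
Rows 1 and 4 agree on PatID; apply PatID→DName, Admit and equate their DName, Admit entries.
Row 4 is now all distinguished symbols — the join is lossless.

Yes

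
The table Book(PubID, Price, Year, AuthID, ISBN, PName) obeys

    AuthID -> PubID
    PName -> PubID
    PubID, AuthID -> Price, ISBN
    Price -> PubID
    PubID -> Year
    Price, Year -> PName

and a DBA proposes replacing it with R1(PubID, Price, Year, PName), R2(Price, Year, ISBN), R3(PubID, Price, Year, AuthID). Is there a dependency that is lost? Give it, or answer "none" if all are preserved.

PubID, AuthID -> Price, ISBN

Check PubID, AuthID → Price, ISBN: no single fragment contains all of {PubID, Price, AuthID, ISBN}, and the restricted closure of {PubID, AuthID} across the fragments never reaches {Price, ISBN}.
AuthID → PubID is preserved.
PName → PubID is preserved.
Price → PubID is preserved.
PubID → Year is preserved.
Price, Year → PName is preserved.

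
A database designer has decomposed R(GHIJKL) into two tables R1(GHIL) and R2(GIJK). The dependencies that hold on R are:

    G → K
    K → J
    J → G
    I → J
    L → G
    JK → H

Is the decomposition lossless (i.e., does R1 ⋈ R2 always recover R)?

Common attributes: R1 ∩ R2 = {GI}.
Closure of {GI}: G → K applies, adding K; K → J applies, adding J; JK → H applies, adding H. So (GI)⁺ = {GHIJK}.
This closure contains every attribute of R2, so R1 ∩ R2 → R2. The join is lossless.

Yes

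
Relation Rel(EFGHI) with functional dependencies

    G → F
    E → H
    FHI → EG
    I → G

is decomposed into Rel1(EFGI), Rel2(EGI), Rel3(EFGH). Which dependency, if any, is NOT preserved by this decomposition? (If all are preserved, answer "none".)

FHI → EG

Check FHI → EG: no single fragment contains all of {EFGHI}, and the restricted closure of {FHI} across the fragments never reaches {EG}.
G → F is preserved.
E → H is preserved.
I → G is preserved.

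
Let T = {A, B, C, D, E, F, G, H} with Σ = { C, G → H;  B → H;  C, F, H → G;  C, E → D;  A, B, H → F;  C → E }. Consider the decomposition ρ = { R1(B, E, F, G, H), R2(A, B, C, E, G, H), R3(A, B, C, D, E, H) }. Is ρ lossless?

No

Chase test. Columns are A, B, C, D, E, F, G, H; row i has aⱼ where attribute j ∈ Ri, else bᵢⱼ.
Initial tableau (one row per fragment):
  row 1: b11 a2 b13 b14 a5 a6 a7 a8
  row 2: a1 a2 a3 b24 a5 b26 a7 a8
  row 3: a1 a2 a3 a4 a5 b36 b37 a8
Rows 2 and 3 agree on C, E; apply C, E→D and equate their D entries.
Rows 2 and 3 agree on A, B, H; apply A, B, H→F and equate their F entries.
Rows 2 and 3 agree on C, F, H; apply C, F, H→G and equate their G entries.
No row becomes fully distinguished — the join is lossy.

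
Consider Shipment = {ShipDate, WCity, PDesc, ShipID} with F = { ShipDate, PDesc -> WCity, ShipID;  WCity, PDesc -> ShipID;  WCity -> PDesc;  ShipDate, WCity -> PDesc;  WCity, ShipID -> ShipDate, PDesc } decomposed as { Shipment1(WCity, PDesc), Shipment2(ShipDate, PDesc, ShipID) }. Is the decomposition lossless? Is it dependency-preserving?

lossy and not dependency-preserving

Lossless test: (PDesc)⁺ = {PDesc}, which is a superkey of neither fragment — lossy.
Dependency preservation: the restricted closure of {ShipDate, PDesc} across the fragments never reaches {WCity, ShipID}, so ShipDate, PDesc → WCity, ShipID cannot be enforced without a join — not preserved.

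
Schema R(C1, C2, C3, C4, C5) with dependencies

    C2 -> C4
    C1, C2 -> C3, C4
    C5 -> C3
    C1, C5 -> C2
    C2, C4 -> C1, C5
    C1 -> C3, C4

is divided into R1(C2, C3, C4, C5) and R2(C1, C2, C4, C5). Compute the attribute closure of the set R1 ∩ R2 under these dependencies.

C1, C2, C3, C4, C5

R1 ∩ R2 = {C2, C4, C5}.
C5 → C3 applies, adding C3
C2, C4 → C1, C5 applies, adding C1
Closure: {C1, C2, C3, C4, C5}.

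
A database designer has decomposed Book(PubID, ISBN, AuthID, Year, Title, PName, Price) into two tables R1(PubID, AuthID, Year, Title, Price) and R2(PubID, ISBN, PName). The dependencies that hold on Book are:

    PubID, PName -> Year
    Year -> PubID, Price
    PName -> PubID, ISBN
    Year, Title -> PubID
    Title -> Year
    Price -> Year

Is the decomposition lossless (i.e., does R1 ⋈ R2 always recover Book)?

Common attributes: R1 ∩ R2 = {PubID}.
No dependency enlarges {PubID}, so (PubID)⁺ = {PubID}.
The closure contains neither all of R1 = {PubID, AuthID, Year, Title, Price} nor all of R2 = {PubID, ISBN, PName}, so the common attributes are not a superkey of either fragment. The join is lossy.

No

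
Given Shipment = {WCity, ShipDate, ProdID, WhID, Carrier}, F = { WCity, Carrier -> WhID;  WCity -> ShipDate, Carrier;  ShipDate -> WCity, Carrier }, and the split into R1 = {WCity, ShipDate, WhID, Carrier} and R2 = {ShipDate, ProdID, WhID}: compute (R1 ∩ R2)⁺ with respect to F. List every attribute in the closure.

WCity, ShipDate, WhID, Carrier

R1 ∩ R2 = {ShipDate, WhID}.
ShipDate → WCity, Carrier applies, adding WCity, Carrier
Closure: {WCity, ShipDate, WhID, Carrier}.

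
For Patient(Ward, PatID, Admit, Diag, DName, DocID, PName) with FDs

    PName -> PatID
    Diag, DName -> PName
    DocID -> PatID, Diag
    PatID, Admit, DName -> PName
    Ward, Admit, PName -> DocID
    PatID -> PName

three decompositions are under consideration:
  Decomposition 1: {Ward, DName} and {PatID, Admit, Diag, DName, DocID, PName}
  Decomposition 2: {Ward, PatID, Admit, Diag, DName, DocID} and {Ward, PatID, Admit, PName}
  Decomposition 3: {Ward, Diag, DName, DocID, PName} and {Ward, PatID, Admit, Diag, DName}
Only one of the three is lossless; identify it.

Decomposition 1: common = {DName}, closure = {DName} → lossy.
Decomposition 2: common = {Ward, PatID, Admit}, closure = {Ward, PatID, Admit, Diag, DocID, PName} → lossless.
Decomposition 3: common = {Ward, Diag, DName}, closure = {Ward, PatID, Diag, DName, PName} → lossy.

Decomposition 2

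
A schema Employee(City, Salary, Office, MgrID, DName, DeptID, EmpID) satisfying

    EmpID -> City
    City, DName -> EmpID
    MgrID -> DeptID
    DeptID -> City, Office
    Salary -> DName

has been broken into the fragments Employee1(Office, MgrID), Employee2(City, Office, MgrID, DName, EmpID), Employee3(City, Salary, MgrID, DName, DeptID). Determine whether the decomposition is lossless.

Yes

Chase test. Columns are City, Salary, Office, MgrID, DName, DeptID, EmpID; row i has aⱼ where attribute j ∈ Employeei, else bᵢⱼ.
Initial tableau (one row per fragment):
  row 1: b11 b12 a3 a4 b15 b16 b17
  row 2: a1 b22 a3 a4 a5 b26 a7
  row 3: a1 a2 b33 a4 a5 a6 b37
Rows 2 and 3 agree on City, DName; apply City, DName→EmpID and equate their EmpID entries.
Rows 1 and 2 agree on MgrID; apply MgrID→DeptID and equate their DeptID entries.
Rows 1 and 3 agree on MgrID; apply MgrID→DeptID and equate their DeptID entries.
Rows 1 and 2 agree on DeptID; apply DeptID→City, Office and equate their City, Office entries.
Rows 1 and 3 agree on DeptID; apply DeptID→City, Office and equate their City, Office entries.
Row 3 is now all distinguished symbols — the join is lossless.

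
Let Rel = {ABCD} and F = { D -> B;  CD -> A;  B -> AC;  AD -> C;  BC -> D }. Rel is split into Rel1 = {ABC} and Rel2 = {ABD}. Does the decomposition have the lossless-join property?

Yes

Common attributes: Rel1 ∩ Rel2 = {AB}.
Closure of {AB}: B → AC applies, adding C; BC → D applies, adding D. So (AB)⁺ = {ABCD}.
This closure contains every attribute of Rel1, so Rel1 ∩ Rel2 → Rel1. The join is lossless.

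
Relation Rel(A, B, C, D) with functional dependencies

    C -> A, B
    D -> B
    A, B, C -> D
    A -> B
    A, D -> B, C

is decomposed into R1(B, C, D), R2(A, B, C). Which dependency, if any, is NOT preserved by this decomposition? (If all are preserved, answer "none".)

Check A, D → B, C: no single fragment contains all of {A, B, C, D}, and the restricted closure of {A, D} across the fragments never reaches {B, C}.
C → A, B is preserved.
D → B is preserved.
A, B, C → D is preserved.
A → B is preserved.

A, D -> B, C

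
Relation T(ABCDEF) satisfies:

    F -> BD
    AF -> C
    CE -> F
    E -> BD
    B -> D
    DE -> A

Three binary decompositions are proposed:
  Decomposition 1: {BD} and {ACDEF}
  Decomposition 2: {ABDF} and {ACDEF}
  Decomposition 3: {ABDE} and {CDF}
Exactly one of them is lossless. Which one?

Decomposition 1: common = {D}, closure = {D} → lossy.
Decomposition 2: common = {ADF}, closure = {ABCDF} → lossless.
Decomposition 3: common = {D}, closure = {D} → lossy.

Decomposition 2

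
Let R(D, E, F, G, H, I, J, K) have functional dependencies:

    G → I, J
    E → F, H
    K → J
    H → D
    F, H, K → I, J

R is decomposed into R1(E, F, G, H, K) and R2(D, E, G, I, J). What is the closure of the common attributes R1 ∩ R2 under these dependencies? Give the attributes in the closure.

R1 ∩ R2 = {E, G}.
G → I, J applies, adding I, J
E → F, H applies, adding F, H
H → D applies, adding D
Closure: {D, E, F, G, H, I, J}.

D, E, F, G, H, I, J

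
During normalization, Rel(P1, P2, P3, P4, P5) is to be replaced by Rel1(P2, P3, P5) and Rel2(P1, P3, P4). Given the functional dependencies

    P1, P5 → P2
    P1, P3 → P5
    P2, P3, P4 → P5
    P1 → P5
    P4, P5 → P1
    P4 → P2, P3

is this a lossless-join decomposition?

Common attributes: Rel1 ∩ Rel2 = {P3}.
No dependency enlarges {P3}, so (P3)⁺ = {P3}.
The closure contains neither all of Rel1 = {P2, P3, P5} nor all of Rel2 = {P1, P3, P4}, so the common attributes are not a superkey of either fragment. The join is lossy.

No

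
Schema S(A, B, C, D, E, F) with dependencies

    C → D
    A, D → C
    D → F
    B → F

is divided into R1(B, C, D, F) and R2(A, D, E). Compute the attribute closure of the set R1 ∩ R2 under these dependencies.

D, F

R1 ∩ R2 = {D}.
D → F applies, adding F
Closure: {D, F}.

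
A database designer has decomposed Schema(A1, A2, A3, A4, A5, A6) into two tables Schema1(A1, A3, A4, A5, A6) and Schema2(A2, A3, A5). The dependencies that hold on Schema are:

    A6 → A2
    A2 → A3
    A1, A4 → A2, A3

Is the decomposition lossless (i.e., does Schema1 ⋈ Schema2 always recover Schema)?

No

Common attributes: Schema1 ∩ Schema2 = {A3, A5}.
No dependency enlarges {A3, A5}, so (A3, A5)⁺ = {A3, A5}.
The closure contains neither all of Schema1 = {A1, A3, A4, A5, A6} nor all of Schema2 = {A2, A3, A5}, so the common attributes are not a superkey of either fragment. The join is lossy.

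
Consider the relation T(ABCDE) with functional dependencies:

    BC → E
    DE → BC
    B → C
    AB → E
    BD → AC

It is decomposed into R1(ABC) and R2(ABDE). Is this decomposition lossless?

Yes

Common attributes: R1 ∩ R2 = {AB}.
Closure of {AB}: B → C applies, adding C; AB → E applies, adding E. So (AB)⁺ = {ABCE}.
This closure contains every attribute of R1, so R1 ∩ R2 → R1. The join is lossless.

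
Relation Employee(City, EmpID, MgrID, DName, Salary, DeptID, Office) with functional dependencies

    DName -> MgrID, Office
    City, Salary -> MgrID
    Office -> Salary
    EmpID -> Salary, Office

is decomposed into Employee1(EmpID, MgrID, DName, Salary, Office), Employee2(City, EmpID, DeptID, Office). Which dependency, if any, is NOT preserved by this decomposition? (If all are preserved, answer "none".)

City, Salary -> MgrID

Check City, Salary → MgrID: no single fragment contains all of {City, MgrID, Salary}, and the restricted closure of {City, Salary} across the fragments never reaches {MgrID}.
DName → MgrID, Office is preserved.
Office → Salary is preserved.
EmpID → Salary, Office is preserved.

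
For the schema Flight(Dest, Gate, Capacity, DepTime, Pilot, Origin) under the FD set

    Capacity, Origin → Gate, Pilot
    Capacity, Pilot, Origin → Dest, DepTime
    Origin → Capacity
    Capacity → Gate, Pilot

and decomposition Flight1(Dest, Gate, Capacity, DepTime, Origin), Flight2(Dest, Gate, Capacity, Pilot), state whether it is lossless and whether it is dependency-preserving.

Lossless test: (Dest, Gate, Capacity)⁺ = {Dest, Gate, Capacity, Pilot}, which contains all of one fragment — lossless.
Dependency preservation: Capacity, Origin → Gate, Pilot; Capacity, Pilot, Origin → Dest, DepTime are not contained in any single fragment, but the restricted closure of each left-hand side across the fragments still reaches the right-hand side; the remaining FDs each lie inside some fragment. All dependencies are preserved.

lossless and dependency-preserving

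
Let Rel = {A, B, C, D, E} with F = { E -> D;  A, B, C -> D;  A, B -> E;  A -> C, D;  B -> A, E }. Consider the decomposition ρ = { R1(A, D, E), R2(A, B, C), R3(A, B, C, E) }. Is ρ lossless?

Yes

Chase test. Columns are A, B, C, D, E; row i has aⱼ where attribute j ∈ Ri, else bᵢⱼ.
Initial tableau (one row per fragment):
  row 1: a1 b12 b13 a4 a5
  row 2: a1 a2 a3 b24 b25
  row 3: a1 a2 a3 b34 a5
Rows 1 and 3 agree on E; apply E→D and equate their D entries.
Rows 2 and 3 agree on A, B, C; apply A, B, C→D and equate their D entries.
Rows 2 and 3 agree on A, B; apply A, B→E and equate their E entries.
Rows 1 and 2 agree on A; apply A→C, D and equate their C, D entries.
Row 2 is now all distinguished symbols — the join is lossless.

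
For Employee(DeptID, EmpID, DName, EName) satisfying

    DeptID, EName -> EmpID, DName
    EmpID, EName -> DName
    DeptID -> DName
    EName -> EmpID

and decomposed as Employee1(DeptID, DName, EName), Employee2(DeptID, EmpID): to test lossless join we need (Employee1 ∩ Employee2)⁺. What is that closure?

Employee1 ∩ Employee2 = {DeptID}.
DeptID → DName applies, adding DName
Closure: {DeptID, DName}.

DeptID, DName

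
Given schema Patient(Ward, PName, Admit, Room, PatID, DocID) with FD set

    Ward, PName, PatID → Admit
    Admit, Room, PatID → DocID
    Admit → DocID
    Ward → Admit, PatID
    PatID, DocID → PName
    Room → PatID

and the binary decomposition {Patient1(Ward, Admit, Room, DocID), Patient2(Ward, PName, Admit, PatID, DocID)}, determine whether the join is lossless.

Yes

Common attributes: Patient1 ∩ Patient2 = {Ward, Admit, DocID}.
Closure of {Ward, Admit, DocID}: Ward → Admit, PatID applies, adding PatID; PatID, DocID → PName applies, adding PName. So (Ward, Admit, DocID)⁺ = {Ward, PName, Admit, PatID, DocID}.
This closure contains every attribute of Patient2, so Patient1 ∩ Patient2 → Patient2. The join is lossless.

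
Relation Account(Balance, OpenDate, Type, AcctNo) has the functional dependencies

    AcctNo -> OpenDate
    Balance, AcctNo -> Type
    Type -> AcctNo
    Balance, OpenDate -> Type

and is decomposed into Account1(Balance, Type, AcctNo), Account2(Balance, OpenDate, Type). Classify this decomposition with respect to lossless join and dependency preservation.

lossless but not dependency-preserving

Lossless test: (Balance, Type)⁺ = {Balance, OpenDate, Type, AcctNo}, which contains all of one fragment — lossless.
Dependency preservation: the restricted closure of {AcctNo} across the fragments never reaches {OpenDate}, so AcctNo → OpenDate cannot be enforced without a join — not preserved.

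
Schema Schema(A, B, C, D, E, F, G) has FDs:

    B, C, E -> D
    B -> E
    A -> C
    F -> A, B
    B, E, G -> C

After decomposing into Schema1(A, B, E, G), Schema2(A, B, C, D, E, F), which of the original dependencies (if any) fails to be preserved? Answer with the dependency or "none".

Check B, E, G → C: no single fragment contains all of {B, C, E, G}, and the restricted closure of {B, E, G} across the fragments never reaches {C}.
B, C, E → D is preserved.
B → E is preserved.
A → C is preserved.
F → A, B is preserved.

B, E, G -> C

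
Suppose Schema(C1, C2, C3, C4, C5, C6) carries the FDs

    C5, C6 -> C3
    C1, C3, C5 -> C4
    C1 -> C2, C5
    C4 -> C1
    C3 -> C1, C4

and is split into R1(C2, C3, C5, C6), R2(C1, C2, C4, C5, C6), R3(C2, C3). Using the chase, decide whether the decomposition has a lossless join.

Chase test. Columns are C1, C2, C3, C4, C5, C6; row i has aⱼ where attribute j ∈ Ri, else bᵢⱼ.
Initial tableau (one row per fragment):
  row 1: b11 a2 a3 b14 a5 a6
  row 2: a1 a2 b23 a4 a5 a6
  row 3: b31 a2 a3 b34 b35 b36
Rows 1 and 2 agree on C5, C6; apply C5, C6→C3 and equate their C3 entries.
Rows 1 and 2 agree on C3; apply C3→C1, C4 and equate their C1, C4 entries.
Rows 1 and 3 agree on C3; apply C3→C1, C4 and equate their C1, C4 entries.
Rows 1 and 3 agree on C1; apply C1→C2, C5 and equate their C2, C5 entries.
Row 1 is now all distinguished symbols — the join is lossless.

Yes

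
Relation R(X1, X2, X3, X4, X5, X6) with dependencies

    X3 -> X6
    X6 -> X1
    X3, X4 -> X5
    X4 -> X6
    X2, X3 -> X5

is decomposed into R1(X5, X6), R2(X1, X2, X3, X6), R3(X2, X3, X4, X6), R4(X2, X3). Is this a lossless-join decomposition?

Chase test. Columns are X1, X2, X3, X4, X5, X6; row i has aⱼ where attribute j ∈ Ri, else bᵢⱼ.
Initial tableau (one row per fragment):
  row 1: b11 b12 b13 b14 a5 a6
  row 2: a1 a2 a3 b24 b25 a6
  row 3: b31 a2 a3 a4 b35 a6
  row 4: b41 a2 a3 b44 b45 b46
Rows 2 and 4 agree on X3; apply X3→X6 and equate their X6 entries.
Rows 1 and 2 agree on X6; apply X6→X1 and equate their X1 entries.
Rows 1 and 3 agree on X6; apply X6→X1 and equate their X1 entries.
Rows 1 and 4 agree on X6; apply X6→X1 and equate their X1 entries.
Rows 2 and 3 agree on X2, X3; apply X2, X3→X5 and equate their X5 entries.
Rows 2 and 4 agree on X2, X3; apply X2, X3→X5 and equate their X5 entries.
No row becomes fully distinguished — the join is lossy.

No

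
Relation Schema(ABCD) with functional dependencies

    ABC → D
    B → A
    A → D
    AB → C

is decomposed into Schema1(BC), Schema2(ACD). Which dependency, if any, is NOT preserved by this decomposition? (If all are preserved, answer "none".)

Check B → A: no single fragment contains all of {AB}, and the restricted closure of {B} across the fragments never reaches {A}.
ABC → D is preserved.
A → D is preserved.
AB → C is preserved.

B → A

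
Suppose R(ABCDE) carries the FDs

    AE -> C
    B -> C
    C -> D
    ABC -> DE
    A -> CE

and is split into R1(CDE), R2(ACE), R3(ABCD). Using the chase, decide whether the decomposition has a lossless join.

Chase test. Columns are ABCDE; row i has aⱼ where attribute j ∈ Ri, else bᵢⱼ.
Initial tableau (one row per fragment):
  row 1: b11 b12 a3 a4 a5
  row 2: a1 b22 a3 b24 a5
  row 3: a1 a2 a3 a4 b35
Rows 1 and 2 agree on C; apply C→D and equate their D entries.
Rows 2 and 3 agree on A; apply A→CE and equate their CE entries.
Row 3 is now all distinguished symbols — the join is lossless.

Yes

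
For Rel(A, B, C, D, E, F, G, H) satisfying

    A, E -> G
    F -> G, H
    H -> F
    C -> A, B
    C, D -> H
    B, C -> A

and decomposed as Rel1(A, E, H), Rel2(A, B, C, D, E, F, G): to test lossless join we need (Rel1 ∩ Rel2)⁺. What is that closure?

A, E, G

Rel1 ∩ Rel2 = {A, E}.
A, E → G applies, adding G
Closure: {A, E, G}.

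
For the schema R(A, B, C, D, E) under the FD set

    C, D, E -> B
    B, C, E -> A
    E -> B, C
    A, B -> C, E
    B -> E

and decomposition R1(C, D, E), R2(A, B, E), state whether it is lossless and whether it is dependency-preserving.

Lossless test: (E)⁺ = {A, B, C, E}, which contains all of one fragment — lossless.
Dependency preservation: C, D, E → B; B, C, E → A; E → B, C; A, B → C, E are not contained in any single fragment, but the restricted closure of each left-hand side across the fragments still reaches the right-hand side; the remaining FDs each lie inside some fragment. All dependencies are preserved.

lossless and dependency-preserving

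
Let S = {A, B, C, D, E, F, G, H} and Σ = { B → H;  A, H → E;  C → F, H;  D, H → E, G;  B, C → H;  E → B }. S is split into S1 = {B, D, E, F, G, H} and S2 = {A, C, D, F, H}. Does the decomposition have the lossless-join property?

Yes

Common attributes: S1 ∩ S2 = {D, F, H}.
Closure of {D, F, H}: D, H → E, G applies, adding E, G; E → B applies, adding B. So (D, F, H)⁺ = {B, D, E, F, G, H}.
This closure contains every attribute of S1, so S1 ∩ S2 → S1. The join is lossless.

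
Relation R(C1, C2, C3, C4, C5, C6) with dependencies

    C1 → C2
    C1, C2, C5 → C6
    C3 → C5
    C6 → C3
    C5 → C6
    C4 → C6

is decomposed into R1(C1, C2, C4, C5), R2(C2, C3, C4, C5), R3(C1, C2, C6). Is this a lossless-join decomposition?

Chase test. Columns are C1, C2, C3, C4, C5, C6; row i has aⱼ where attribute j ∈ Ri, else bᵢⱼ.
Initial tableau (one row per fragment):
  row 1: a1 a2 b13 a4 a5 b16
  row 2: b21 a2 a3 a4 a5 b26
  row 3: a1 a2 b33 b34 b35 a6
Rows 1 and 2 agree on C5; apply C5→C6 and equate their C6 entries.
Rows 1 and 2 agree on C6; apply C6→C3 and equate their C3 entries.
No row becomes fully distinguished — the join is lossy.

No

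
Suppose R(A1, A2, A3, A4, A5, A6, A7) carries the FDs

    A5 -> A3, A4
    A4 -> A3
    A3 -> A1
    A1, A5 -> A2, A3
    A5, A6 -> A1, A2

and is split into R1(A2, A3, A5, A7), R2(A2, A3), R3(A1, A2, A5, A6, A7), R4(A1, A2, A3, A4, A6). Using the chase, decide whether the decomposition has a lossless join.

Chase test. Columns are A1, A2, A3, A4, A5, A6, A7; row i has aⱼ where attribute j ∈ Ri, else bᵢⱼ.
Initial tableau (one row per fragment):
  row 1: b11 a2 a3 b14 a5 b16 a7
  row 2: b21 a2 a3 b24 b25 b26 b27
  row 3: a1 a2 b33 b34 a5 a6 a7
  row 4: a1 a2 a3 a4 b45 a6 b47
Rows 1 and 3 agree on A5; apply A5→A3, A4 and equate their A3, A4 entries.
Rows 1 and 2 agree on A3; apply A3→A1 and equate their A1 entries.
Rows 1 and 3 agree on A3; apply A3→A1 and equate their A1 entries.
No row becomes fully distinguished — the join is lossy.

No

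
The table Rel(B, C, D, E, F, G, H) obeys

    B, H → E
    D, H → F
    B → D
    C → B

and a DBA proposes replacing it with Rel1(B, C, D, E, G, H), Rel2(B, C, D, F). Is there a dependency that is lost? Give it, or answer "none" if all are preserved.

D, H → F

Check D, H → F: no single fragment contains all of {D, F, H}, and the restricted closure of {D, H} across the fragments never reaches {F}.
B, H → E is preserved.
B → D is preserved.
C → B is preserved.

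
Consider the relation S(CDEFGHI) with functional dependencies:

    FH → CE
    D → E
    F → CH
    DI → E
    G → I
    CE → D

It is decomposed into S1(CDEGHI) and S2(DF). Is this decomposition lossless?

Common attributes: S1 ∩ S2 = {D}.
Closure of {D}: D → E applies, adding E. So (D)⁺ = {DE}.
The closure contains neither all of S1 = {CDEGHI} nor all of S2 = {DF}, so the common attributes are not a superkey of either fragment. The join is lossy.

No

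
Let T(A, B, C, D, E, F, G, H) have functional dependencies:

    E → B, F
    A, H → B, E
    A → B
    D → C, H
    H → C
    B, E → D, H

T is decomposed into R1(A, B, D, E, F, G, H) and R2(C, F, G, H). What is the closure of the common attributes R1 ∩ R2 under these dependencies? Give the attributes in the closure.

C, F, G, H

R1 ∩ R2 = {F, G, H}.
H → C applies, adding C
Closure: {C, F, G, H}.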